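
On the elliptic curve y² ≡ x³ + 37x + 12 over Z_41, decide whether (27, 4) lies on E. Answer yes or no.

no

y² = 4² ≡ 16; x³ + 37x + 12 = 20694 ≡ 30 (mod 41). 16 ≠ 30.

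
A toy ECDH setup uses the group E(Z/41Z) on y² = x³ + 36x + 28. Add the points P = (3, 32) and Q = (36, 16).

(6, 3)

(3, 32) + (36, 16). λ = (16 - 32)/(36 - 3) ≡ 25/33 mod 41. 33⁻¹ ≡ 5 (mod 41), so λ ≡ 2.
  x = λ² - 3 - 36 = 4 - 39 ≡ 6; y = λ·(3 - 6) - 32 ≡ 3. → (6, 3)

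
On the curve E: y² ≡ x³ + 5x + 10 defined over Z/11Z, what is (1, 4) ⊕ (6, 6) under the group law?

(1, 4) + (6, 6). λ = (6 - 4)/(6 - 1) ≡ 2/5 mod 11. 5⁻¹ ≡ 9 (mod 11), so λ ≡ 7.
  x = λ² - 1 - 6 = 49 - 7 ≡ 9; y = λ·(1 - 9) - 4 ≡ 6. → (9, 6)

(9, 6)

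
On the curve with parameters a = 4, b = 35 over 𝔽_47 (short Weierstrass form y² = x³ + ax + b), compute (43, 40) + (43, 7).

The two points share x = 43 and their y-coordinates satisfy 40 + 7 ≡ 0 (mod 47), so they are inverses. Their sum is ∞.

O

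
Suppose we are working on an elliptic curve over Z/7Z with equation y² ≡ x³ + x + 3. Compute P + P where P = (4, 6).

(6, 1)

tangent at (4, 6): λ = (3·4² + 1)/(2·6) ≡ 0/5. 5⁻¹ ≡ 3 (mod 7), so λ ≡ 0·3 ≡ 0.
  x = λ² - 4 - 4 = 0 - 8 ≡ 6; y = λ·(4 - 6) - 6 ≡ 1. → (6, 1)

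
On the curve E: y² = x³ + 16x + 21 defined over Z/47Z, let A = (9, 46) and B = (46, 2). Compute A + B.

(9, 46) + (46, 2). λ = (2 - 46)/(46 - 9) ≡ 3/37 mod 47. 37⁻¹ ≡ 14 (mod 47) since 37·14 = 518 ≡ 1, so λ ≡ 42.
  x = λ² - 9 - 46 = 1764 - 55 ≡ 17; y = λ·(9 - 17) - 46 ≡ 41. → (17, 41)

(17, 41)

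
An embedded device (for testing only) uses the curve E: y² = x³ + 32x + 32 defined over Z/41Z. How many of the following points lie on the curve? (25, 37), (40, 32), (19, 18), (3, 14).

4

(25, 37): 37² ≡ 16, rhs ≡ 16 → on.
(40, 32): 32² ≡ 40, rhs ≡ 40 → on.
(19, 18): 18² ≡ 37, rhs ≡ 37 → on.
(3, 14): 14² ≡ 32, rhs ≡ 32 → on.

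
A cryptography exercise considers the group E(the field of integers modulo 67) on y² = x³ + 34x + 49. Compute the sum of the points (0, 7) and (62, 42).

(0, 7) + (62, 42). λ = (42 - 7)/(62 - 0) ≡ 35/62 mod 67. 62⁻¹ ≡ 40 (mod 67), so λ ≡ 60.
  x = λ² - 0 - 62 = 3600 - 62 ≡ 54; y = λ·(0 - 54) - 7 ≡ 36. → (54, 36)

(54, 36)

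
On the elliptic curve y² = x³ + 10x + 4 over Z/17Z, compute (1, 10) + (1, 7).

The two points share x = 1 and their y-coordinates satisfy 10 + 7 ≡ 0 (mod 17), so they are inverses. Their sum is ∞.

O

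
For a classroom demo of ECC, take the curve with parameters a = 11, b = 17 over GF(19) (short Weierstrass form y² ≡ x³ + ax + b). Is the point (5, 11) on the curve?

yes

y² = 11² ≡ 7; x³ + 11x + 17 = 197 ≡ 7 (mod 19). 7 = 7.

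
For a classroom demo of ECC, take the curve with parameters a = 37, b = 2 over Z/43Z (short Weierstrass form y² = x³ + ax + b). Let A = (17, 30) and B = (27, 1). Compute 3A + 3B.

First 3A:
Repeated addition: build up to 3A.
2A: tangent at (17, 30): λ = (3·17² + 37)/(2·30) ≡ 1/17. 17⁻¹ ≡ 38 (mod 43), so λ ≡ 1·38 ≡ 38.
  x = λ² - 17 - 17 = 1444 - 34 ≡ 34; y = λ·(17 - 34) - 30 ≡ 12. → (34, 12)
3A: (34, 12) + (17, 30). λ = (30 - 12)/(17 - 34) ≡ 18/26 mod 43. 26⁻¹ ≡ 5 (mod 43), so λ ≡ 4.
  x = λ² - 34 - 17 = 16 - 51 ≡ 8; y = λ·(34 - 8) - 12 ≡ 6. → (8, 6)
3A = (8, 6).
Next 3B:
Repeated addition: build up to 3B.
2B: tangent at (27, 1): λ = (3·27² + 37)/(2·1) ≡ 31/2. 2⁻¹ ≡ 22 (mod 43), so λ ≡ 31·22 ≡ 37.
  x = λ² - 27 - 27 = 1369 - 54 ≡ 25; y = λ·(27 - 25) - 1 ≡ 30. → (25, 30)
3B: (25, 30) + (27, 1). λ = (1 - 30)/(27 - 25) ≡ 14/2 mod 43. 2⁻¹ ≡ 22 (mod 43), so λ ≡ 7.
  x = λ² - 25 - 27 = 49 - 52 ≡ 40; y = λ·(25 - 40) - 30 ≡ 37. → (40, 37)
3B = (40, 37).
Finally 3A + 3B:
(8, 6) + (40, 37). λ = (37 - 6)/(40 - 8) ≡ 31/32 mod 43. 32⁻¹ ≡ 39 (mod 43) since 32·39 = 1248 ≡ 1, so λ ≡ 5.
  x = λ² - 8 - 40 = 25 - 48 ≡ 20; y = λ·(8 - 20) - 6 ≡ 20. → (20, 20)

(20, 20)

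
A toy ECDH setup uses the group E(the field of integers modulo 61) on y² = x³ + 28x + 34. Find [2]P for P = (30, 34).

(43, 15)

tangent at (30, 34): λ = (3·30² + 28)/(2·34) ≡ 44/7. 7⁻¹ ≡ 35 (mod 61) since 7·35 = 245 ≡ 1, so λ ≡ 44·35 ≡ 15.
  x = λ² - 30 - 30 = 225 - 60 ≡ 43; y = λ·(30 - 43) - 34 ≡ 15. → (43, 15)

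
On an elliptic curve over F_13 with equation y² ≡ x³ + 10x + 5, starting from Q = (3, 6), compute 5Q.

Double-and-add on 5 = (101)₂. Start with Q = (3, 6) for the leading 1-bit.
double: tangent at (3, 6): λ = (3·3² + 10)/(2·6) ≡ 11/12. 12⁻¹ ≡ 12 (mod 13), so λ ≡ 11·12 ≡ 2.
  x = λ² - 3 - 3 = 4 - 6 ≡ 11; y = λ·(3 - 11) - 6 ≡ 4. → (11, 4)
double: tangent at (11, 4): λ = (3·11² + 10)/(2·4) ≡ 9/8. 8⁻¹ ≡ 5 (mod 13) since 8·5 = 40 ≡ 1, so λ ≡ 9·5 ≡ 6.
  x = λ² - 11 - 11 = 36 - 22 ≡ 1; y = λ·(11 - 1) - 4 ≡ 4. → (1, 4)
add Q: (1, 4) + (3, 6). λ = (6 - 4)/(3 - 1) ≡ 2/2 mod 13. 2⁻¹ ≡ 7 (mod 13), so λ ≡ 1.
  x = λ² - 1 - 3 = 1 - 4 ≡ 10; y = λ·(1 - 10) - 4 ≡ 0. → (10, 0)

(10, 0)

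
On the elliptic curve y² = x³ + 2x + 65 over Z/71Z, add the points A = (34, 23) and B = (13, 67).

(34, 23) + (13, 67). λ = (67 - 23)/(13 - 34) ≡ 44/50 mod 71. 50⁻¹ ≡ 27 (mod 71) since 50·27 = 1350 ≡ 1, so λ ≡ 52.
  x = λ² - 34 - 13 = 2704 - 47 ≡ 30; y = λ·(34 - 30) - 23 ≡ 43. → (30, 43)

(30, 43)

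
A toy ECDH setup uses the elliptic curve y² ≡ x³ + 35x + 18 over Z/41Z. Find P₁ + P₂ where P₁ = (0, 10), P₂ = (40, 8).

(5, 21)

(0, 10) + (40, 8). λ = (8 - 10)/(40 - 0) ≡ 39/40 mod 41. 40⁻¹ ≡ 40 (mod 41), so λ ≡ 2.
  x = λ² - 0 - 40 = 4 - 40 ≡ 5; y = λ·(0 - 5) - 10 ≡ 21. → (5, 21)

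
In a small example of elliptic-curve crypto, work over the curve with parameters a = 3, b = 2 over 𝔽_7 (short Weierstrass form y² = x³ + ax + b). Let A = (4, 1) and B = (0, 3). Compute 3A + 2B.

(0, 4)

First 3A:
Repeated addition: build up to 3A.
2A: tangent at (4, 1): λ = (3·4² + 3)/(2·1) ≡ 2/2. 2⁻¹ ≡ 4 (mod 7) since 2·4 = 8 ≡ 1, so λ ≡ 2·4 ≡ 1.
  x = λ² - 4 - 4 = 1 - 8 ≡ 0; y = λ·(4 - 0) - 1 ≡ 3. → (0, 3)
3A: (0, 3) + (4, 1). λ = (1 - 3)/(4 - 0) ≡ 5/4 mod 7. 4⁻¹ ≡ 2 (mod 7), so λ ≡ 3.
  x = λ² - 0 - 4 = 9 - 4 ≡ 5; y = λ·(0 - 5) - 3 ≡ 3. → (5, 3)
3A = (5, 3).
Next 2B:
Repeated addition: build up to 2B.
2B: tangent at (0, 3): λ = (3·0² + 3)/(2·3) ≡ 3/6. 6⁻¹ ≡ 6 (mod 7), so λ ≡ 3·6 ≡ 4.
  x = λ² - 0 - 0 = 16 - 0 ≡ 2; y = λ·(0 - 2) - 3 ≡ 3. → (2, 3)
2B = (2, 3).
Finally 3A + 2B:
(5, 3) + (2, 3). λ = (3 - 3)/(2 - 5) ≡ 0/4 mod 7. 4⁻¹ ≡ 2 (mod 7), so λ ≡ 0.
  x = λ² - 5 - 2 = 0 - 7 ≡ 0; y = λ·(5 - 0) - 3 ≡ 4. → (0, 4)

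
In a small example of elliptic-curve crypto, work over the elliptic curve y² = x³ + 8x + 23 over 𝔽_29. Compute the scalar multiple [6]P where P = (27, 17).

(22, 1)

Double-and-add on 6 = (110)₂. Start with P = (27, 17) for the leading 1-bit.
double: tangent at (27, 17): λ = (3·27² + 8)/(2·17) ≡ 20/5. 5⁻¹ ≡ 6 (mod 29), so λ ≡ 20·6 ≡ 4.
  x = λ² - 27 - 27 = 16 - 54 ≡ 20; y = λ·(27 - 20) - 17 ≡ 11. → (20, 11)
add P: (20, 11) + (27, 17). λ = (17 - 11)/(27 - 20) ≡ 6/7 mod 29. 7⁻¹ ≡ 25 (mod 29), so λ ≡ 5.
  x = λ² - 20 - 27 = 25 - 47 ≡ 7; y = λ·(20 - 7) - 11 ≡ 25. → (7, 25)
double: tangent at (7, 25): λ = (3·7² + 8)/(2·25) ≡ 10/21. 21⁻¹ ≡ 18 (mod 29) since 21·18 = 378 ≡ 1, so λ ≡ 10·18 ≡ 6.
  x = λ² - 7 - 7 = 36 - 14 ≡ 22; y = λ·(7 - 22) - 25 ≡ 1. → (22, 1)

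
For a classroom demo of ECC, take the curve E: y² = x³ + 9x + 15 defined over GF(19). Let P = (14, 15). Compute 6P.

(4, 1)

Repeated addition: build up to 6P.
2P: tangent at (14, 15): λ = (3·14² + 9)/(2·15) ≡ 8/11. 11⁻¹ ≡ 7 (mod 19), so λ ≡ 8·7 ≡ 18.
  x = λ² - 14 - 14 = 324 - 28 ≡ 11; y = λ·(14 - 11) - 15 ≡ 1. → (11, 1)
3P: (11, 1) + (14, 15). λ = (15 - 1)/(14 - 11) ≡ 14/3 mod 19. 3⁻¹ ≡ 13 (mod 19), so λ ≡ 11.
  x = λ² - 11 - 14 = 121 - 25 ≡ 1; y = λ·(11 - 1) - 1 ≡ 14. → (1, 14)
4P: (1, 14) + (14, 15). λ = (15 - 14)/(14 - 1) ≡ 1/13 mod 19. 13⁻¹ ≡ 3 (mod 19) since 13·3 = 39 ≡ 1, so λ ≡ 3.
  x = λ² - 1 - 14 = 9 - 15 ≡ 13; y = λ·(1 - 13) - 14 ≡ 7. → (13, 7)
5P: (13, 7) + (14, 15). λ = (15 - 7)/(14 - 13) ≡ 8/1 mod 19. 1⁻¹ ≡ 1 (mod 19), so λ ≡ 8.
  x = λ² - 13 - 14 = 64 - 27 ≡ 18; y = λ·(13 - 18) - 7 ≡ 10. → (18, 10)
6P: (18, 10) + (14, 15). λ = (15 - 10)/(14 - 18) ≡ 5/15 mod 19. 15⁻¹ ≡ 14 (mod 19), so λ ≡ 13.
  x = λ² - 18 - 14 = 169 - 32 ≡ 4; y = λ·(18 - 4) - 10 ≡ 1. → (4, 1)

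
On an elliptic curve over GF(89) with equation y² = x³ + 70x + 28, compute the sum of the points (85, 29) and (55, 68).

(21, 48)

(85, 29) + (55, 68). λ = (68 - 29)/(55 - 85) ≡ 39/59 mod 89. 59⁻¹ ≡ 86 (mod 89), so λ ≡ 61.
  x = λ² - 85 - 55 = 3721 - 140 ≡ 21; y = λ·(85 - 21) - 29 ≡ 48. → (21, 48)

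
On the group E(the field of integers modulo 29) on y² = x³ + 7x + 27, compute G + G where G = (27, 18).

tangent at (27, 18): λ = (3·27² + 7)/(2·18) ≡ 19/7. 7⁻¹ ≡ 25 (mod 29) since 7·25 = 175 ≡ 1, so λ ≡ 19·25 ≡ 11.
  x = λ² - 27 - 27 = 121 - 54 ≡ 9; y = λ·(27 - 9) - 18 ≡ 6. → (9, 6)

(9, 6)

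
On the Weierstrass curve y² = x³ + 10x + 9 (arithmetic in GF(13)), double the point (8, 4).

tangent at (8, 4): λ = (3·8² + 10)/(2·4) ≡ 7/8. 8⁻¹ ≡ 5 (mod 13) since 8·5 = 40 ≡ 1, so λ ≡ 7·5 ≡ 9.
  x = λ² - 8 - 8 = 81 - 16 ≡ 0; y = λ·(8 - 0) - 4 ≡ 3. → (0, 3)

(0, 3)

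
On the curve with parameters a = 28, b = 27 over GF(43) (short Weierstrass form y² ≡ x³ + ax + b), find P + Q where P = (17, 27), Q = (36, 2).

(17, 27) + (36, 2). λ = (2 - 27)/(36 - 17) ≡ 18/19 mod 43. 19⁻¹ ≡ 34 (mod 43) since 19·34 = 646 ≡ 1, so λ ≡ 10.
  x = λ² - 17 - 36 = 100 - 53 ≡ 4; y = λ·(17 - 4) - 27 ≡ 17. → (4, 17)

(4, 17)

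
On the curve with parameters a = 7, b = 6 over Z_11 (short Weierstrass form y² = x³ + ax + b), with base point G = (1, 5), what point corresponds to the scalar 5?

Repeated addition: build up to 5G.
2G: tangent at (1, 5): λ = (3·1² + 7)/(2·5) ≡ 10/10. 10⁻¹ ≡ 10 (mod 11), so λ ≡ 10·10 ≡ 1.
  x = λ² - 1 - 1 = 1 - 2 ≡ 10; y = λ·(1 - 10) - 5 ≡ 8. → (10, 8)
3G: (10, 8) + (1, 5). λ = (5 - 8)/(1 - 10) ≡ 8/2 mod 11. 2⁻¹ ≡ 6 (mod 11), so λ ≡ 4.
  x = λ² - 10 - 1 = 16 - 11 ≡ 5; y = λ·(10 - 5) - 8 ≡ 1. → (5, 1)
4G: (5, 1) + (1, 5). λ = (5 - 1)/(1 - 5) ≡ 4/7 mod 11. 7⁻¹ ≡ 8 (mod 11), so λ ≡ 10.
  x = λ² - 5 - 1 = 100 - 6 ≡ 6; y = λ·(5 - 6) - 1 ≡ 0. → (6, 0)
5G: (6, 0) + (1, 5). λ = (5 - 0)/(1 - 6) ≡ 5/6 mod 11. 6⁻¹ ≡ 2 (mod 11) since 6·2 = 12 ≡ 1, so λ ≡ 10.
  x = λ² - 6 - 1 = 100 - 7 ≡ 5; y = λ·(6 - 5) - 0 ≡ 10. → (5, 10)

(5, 10)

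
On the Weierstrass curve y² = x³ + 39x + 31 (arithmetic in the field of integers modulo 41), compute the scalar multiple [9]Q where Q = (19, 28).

(5, 33)

Repeated addition: build up to 9Q.
2Q: tangent at (19, 28): λ = (3·19² + 39)/(2·28) ≡ 15/15. 15⁻¹ ≡ 11 (mod 41), so λ ≡ 15·11 ≡ 1.
  x = λ² - 19 - 19 = 1 - 38 ≡ 4; y = λ·(19 - 4) - 28 ≡ 28. → (4, 28)
3Q: (4, 28) + (19, 28). λ = (28 - 28)/(19 - 4) ≡ 0/15 mod 41. 15⁻¹ ≡ 11 (mod 41) since 15·11 = 165 ≡ 1, so λ ≡ 0.
  x = λ² - 4 - 19 = 0 - 23 ≡ 18; y = λ·(4 - 18) - 28 ≡ 13. → (18, 13)
4Q: (18, 13) + (19, 28). λ = (28 - 13)/(19 - 18) ≡ 15/1 mod 41. 1⁻¹ ≡ 1 (mod 41), so λ ≡ 15.
  x = λ² - 18 - 19 = 225 - 37 ≡ 24; y = λ·(18 - 24) - 13 ≡ 20. → (24, 20)
5Q: (24, 20) + (19, 28). λ = (28 - 20)/(19 - 24) ≡ 8/36 mod 41. 36⁻¹ ≡ 8 (mod 41) since 36·8 = 288 ≡ 1, so λ ≡ 23.
  x = λ² - 24 - 19 = 529 - 43 ≡ 35; y = λ·(24 - 35) - 20 ≡ 14. → (35, 14)
6Q: (35, 14) + (19, 28). λ = (28 - 14)/(19 - 35) ≡ 14/25 mod 41. 25⁻¹ ≡ 23 (mod 41) since 25·23 = 575 ≡ 1, so λ ≡ 35.
  x = λ² - 35 - 19 = 1225 - 54 ≡ 23; y = λ·(35 - 23) - 14 ≡ 37. → (23, 37)
7Q: (23, 37) + (19, 28). λ = (28 - 37)/(19 - 23) ≡ 32/37 mod 41. 37⁻¹ ≡ 10 (mod 41), so λ ≡ 33.
  x = λ² - 23 - 19 = 1089 - 42 ≡ 22; y = λ·(23 - 22) - 37 ≡ 37. → (22, 37)
8Q: (22, 37) + (19, 28). λ = (28 - 37)/(19 - 22) ≡ 32/38 mod 41. 38⁻¹ ≡ 27 (mod 41) since 38·27 = 1026 ≡ 1, so λ ≡ 3.
  x = λ² - 22 - 19 = 9 - 41 ≡ 9; y = λ·(22 - 9) - 37 ≡ 2. → (9, 2)
9Q: (9, 2) + (19, 28). λ = (28 - 2)/(19 - 9) ≡ 26/10 mod 41. 10⁻¹ ≡ 37 (mod 41) since 10·37 = 370 ≡ 1, so λ ≡ 19.
  x = λ² - 9 - 19 = 361 - 28 ≡ 5; y = λ·(9 - 5) - 2 ≡ 33. → (5, 33)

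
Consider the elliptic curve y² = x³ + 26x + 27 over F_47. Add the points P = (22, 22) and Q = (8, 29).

(22, 22) + (8, 29). λ = (29 - 22)/(8 - 22) ≡ 7/33 mod 47. 33⁻¹ ≡ 10 (mod 47), so λ ≡ 23.
  x = λ² - 22 - 8 = 529 - 30 ≡ 29; y = λ·(22 - 29) - 22 ≡ 5. → (29, 5)

(29, 5)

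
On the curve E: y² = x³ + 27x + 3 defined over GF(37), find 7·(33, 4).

(4, 29)

Write P = (33, 4).
Double-and-add on 7 = (111)₂. Start with P = (33, 4) for the leading 1-bit.
double: tangent at (33, 4): λ = (3·33² + 27)/(2·4) ≡ 1/8. 8⁻¹ ≡ 14 (mod 37) since 8·14 = 112 ≡ 1, so λ ≡ 1·14 ≡ 14.
  x = λ² - 33 - 33 = 196 - 66 ≡ 19; y = λ·(33 - 19) - 4 ≡ 7. → (19, 7)
add P: (19, 7) + (33, 4). λ = (4 - 7)/(33 - 19) ≡ 34/14 mod 37. 14⁻¹ ≡ 8 (mod 37) since 14·8 = 112 ≡ 1, so λ ≡ 13.
  x = λ² - 19 - 33 = 169 - 52 ≡ 6; y = λ·(19 - 6) - 7 ≡ 14. → (6, 14)
double: tangent at (6, 14): λ = (3·6² + 27)/(2·14) ≡ 24/28. 28⁻¹ ≡ 4 (mod 37), so λ ≡ 24·4 ≡ 22.
  x = λ² - 6 - 6 = 484 - 12 ≡ 28; y = λ·(6 - 28) - 14 ≡ 20. → (28, 20)
add P: (28, 20) + (33, 4). λ = (4 - 20)/(33 - 28) ≡ 21/5 mod 37. 5⁻¹ ≡ 15 (mod 37) since 5·15 = 75 ≡ 1, so λ ≡ 19.
  x = λ² - 28 - 33 = 361 - 61 ≡ 4; y = λ·(28 - 4) - 20 ≡ 29. → (4, 29)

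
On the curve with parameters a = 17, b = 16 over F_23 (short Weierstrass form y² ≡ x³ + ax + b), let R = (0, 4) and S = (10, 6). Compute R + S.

(0, 4) + (10, 6). λ = (6 - 4)/(10 - 0) ≡ 2/10 mod 23. 10⁻¹ ≡ 7 (mod 23), so λ ≡ 14.
  x = λ² - 0 - 10 = 196 - 10 ≡ 2; y = λ·(0 - 2) - 4 ≡ 14. → (2, 14)

(2, 14)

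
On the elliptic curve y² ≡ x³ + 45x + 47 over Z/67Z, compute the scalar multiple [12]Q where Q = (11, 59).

Repeated addition: build up to 12Q.
2Q: tangent at (11, 59): λ = (3·11² + 45)/(2·59) ≡ 6/51. 51⁻¹ ≡ 46 (mod 67), so λ ≡ 6·46 ≡ 8.
  x = λ² - 11 - 11 = 64 - 22 ≡ 42; y = λ·(11 - 42) - 59 ≡ 28. → (42, 28)
3Q: (42, 28) + (11, 59). λ = (59 - 28)/(11 - 42) ≡ 31/36 mod 67. 36⁻¹ ≡ 54 (mod 67) since 36·54 = 1944 ≡ 1, so λ ≡ 66.
  x = λ² - 42 - 11 = 4356 - 53 ≡ 15; y = λ·(42 - 15) - 28 ≡ 12. → (15, 12)
4Q: (15, 12) + (11, 59). λ = (59 - 12)/(11 - 15) ≡ 47/63 mod 67. 63⁻¹ ≡ 50 (mod 67) since 63·50 = 3150 ≡ 1, so λ ≡ 5.
  x = λ² - 15 - 11 = 25 - 26 ≡ 66; y = λ·(15 - 66) - 12 ≡ 1. → (66, 1)
5Q: (66, 1) + (11, 59). λ = (59 - 1)/(11 - 66) ≡ 58/12 mod 67. 12⁻¹ ≡ 28 (mod 67), so λ ≡ 16.
  x = λ² - 66 - 11 = 256 - 77 ≡ 45; y = λ·(66 - 45) - 1 ≡ 0. → (45, 0)
6Q: (45, 0) + (11, 59). λ = (59 - 0)/(11 - 45) ≡ 59/33 mod 67. 33⁻¹ ≡ 65 (mod 67), so λ ≡ 16.
  x = λ² - 45 - 11 = 256 - 56 ≡ 66; y = λ·(45 - 66) - 0 ≡ 66. → (66, 66)
7Q: (66, 66) + (11, 59). λ = (59 - 66)/(11 - 66) ≡ 60/12 mod 67. 12⁻¹ ≡ 28 (mod 67), so λ ≡ 5.
  x = λ² - 66 - 11 = 25 - 77 ≡ 15; y = λ·(66 - 15) - 66 ≡ 55. → (15, 55)
8Q: (15, 55) + (11, 59). λ = (59 - 55)/(11 - 15) ≡ 4/63 mod 67. 63⁻¹ ≡ 50 (mod 67), so λ ≡ 66.
  x = λ² - 15 - 11 = 4356 - 26 ≡ 42; y = λ·(15 - 42) - 55 ≡ 39. → (42, 39)
9Q: (42, 39) + (11, 59). λ = (59 - 39)/(11 - 42) ≡ 20/36 mod 67. 36⁻¹ ≡ 54 (mod 67), so λ ≡ 8.
  x = λ² - 42 - 11 = 64 - 53 ≡ 11; y = λ·(42 - 11) - 39 ≡ 8. → (11, 8)
10Q: (11, 8) + (11, 59): same x and y₁ ≡ -y₂, so the sum is O.
11Q: O + (11, 59) = (11, 59) (identity).
12Q: tangent at (11, 59): λ = (3·11² + 45)/(2·59) ≡ 6/51. 51⁻¹ ≡ 46 (mod 67), so λ ≡ 6·46 ≡ 8.
  x = λ² - 11 - 11 = 64 - 22 ≡ 42; y = λ·(11 - 42) - 59 ≡ 28. → (42, 28)

(42, 28)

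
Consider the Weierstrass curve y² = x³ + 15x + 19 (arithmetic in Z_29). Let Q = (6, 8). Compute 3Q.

Repeated addition: build up to 3Q.
2Q: tangent at (6, 8): λ = (3·6² + 15)/(2·8) ≡ 7/16. 16⁻¹ ≡ 20 (mod 29) since 16·20 = 320 ≡ 1, so λ ≡ 7·20 ≡ 24.
  x = λ² - 6 - 6 = 576 - 12 ≡ 13; y = λ·(6 - 13) - 8 ≡ 27. → (13, 27)
3Q: (13, 27) + (6, 8). λ = (8 - 27)/(6 - 13) ≡ 10/22 mod 29. 22⁻¹ ≡ 4 (mod 29), so λ ≡ 11.
  x = λ² - 13 - 6 = 121 - 19 ≡ 15; y = λ·(13 - 15) - 27 ≡ 9. → (15, 9)

(15, 9)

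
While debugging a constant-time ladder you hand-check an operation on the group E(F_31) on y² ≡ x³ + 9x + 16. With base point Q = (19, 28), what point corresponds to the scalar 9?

Repeated addition: build up to 9Q.
2Q: tangent at (19, 28): λ = (3·19² + 9)/(2·28) ≡ 7/25. 25⁻¹ ≡ 5 (mod 31), so λ ≡ 7·5 ≡ 4.
  x = λ² - 19 - 19 = 16 - 38 ≡ 9; y = λ·(19 - 9) - 28 ≡ 12. → (9, 12)
3Q: (9, 12) + (19, 28). λ = (28 - 12)/(19 - 9) ≡ 16/10 mod 31. 10⁻¹ ≡ 28 (mod 31), so λ ≡ 14.
  x = λ² - 9 - 19 = 196 - 28 ≡ 13; y = λ·(9 - 13) - 12 ≡ 25. → (13, 25)
4Q: (13, 25) + (19, 28). λ = (28 - 25)/(19 - 13) ≡ 3/6 mod 31. 6⁻¹ ≡ 26 (mod 31) since 6·26 = 156 ≡ 1, so λ ≡ 16.
  x = λ² - 13 - 19 = 256 - 32 ≡ 7; y = λ·(13 - 7) - 25 ≡ 9. → (7, 9)
5Q: (7, 9) + (19, 28). λ = (28 - 9)/(19 - 7) ≡ 19/12 mod 31. 12⁻¹ ≡ 13 (mod 31) since 12·13 = 156 ≡ 1, so λ ≡ 30.
  x = λ² - 7 - 19 = 900 - 26 ≡ 6; y = λ·(7 - 6) - 9 ≡ 21. → (6, 21)
6Q: (6, 21) + (19, 28). λ = (28 - 21)/(19 - 6) ≡ 7/13 mod 31. 13⁻¹ ≡ 12 (mod 31) since 13·12 = 156 ≡ 1, so λ ≡ 22.
  x = λ² - 6 - 19 = 484 - 25 ≡ 25; y = λ·(6 - 25) - 21 ≡ 26. → (25, 26)
7Q: (25, 26) + (19, 28). λ = (28 - 26)/(19 - 25) ≡ 2/25 mod 31. 25⁻¹ ≡ 5 (mod 31), so λ ≡ 10.
  x = λ² - 25 - 19 = 100 - 44 ≡ 25; y = λ·(25 - 25) - 26 ≡ 5. → (25, 5)
8Q: (25, 5) + (19, 28). λ = (28 - 5)/(19 - 25) ≡ 23/25 mod 31. 25⁻¹ ≡ 5 (mod 31), so λ ≡ 22.
  x = λ² - 25 - 19 = 484 - 44 ≡ 6; y = λ·(25 - 6) - 5 ≡ 10. → (6, 10)
9Q: (6, 10) + (19, 28). λ = (28 - 10)/(19 - 6) ≡ 18/13 mod 31. 13⁻¹ ≡ 12 (mod 31), so λ ≡ 30.
  x = λ² - 6 - 19 = 900 - 25 ≡ 7; y = λ·(6 - 7) - 10 ≡ 22. → (7, 22)

(7, 22)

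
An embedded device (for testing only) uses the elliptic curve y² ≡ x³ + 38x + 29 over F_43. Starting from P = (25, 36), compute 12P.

Double-and-add on 12 = (1100)₂. Start with P = (25, 36) for the leading 1-bit.
double: tangent at (25, 36): λ = (3·25² + 38)/(2·36) ≡ 21/29. 29⁻¹ ≡ 3 (mod 43) since 29·3 = 87 ≡ 1, so λ ≡ 21·3 ≡ 20.
  x = λ² - 25 - 25 = 400 - 50 ≡ 6; y = λ·(25 - 6) - 36 ≡ 0. → (6, 0)
add P: (6, 0) + (25, 36). λ = (36 - 0)/(25 - 6) ≡ 36/19 mod 43. 19⁻¹ ≡ 34 (mod 43) since 19·34 = 646 ≡ 1, so λ ≡ 20.
  x = λ² - 6 - 25 = 400 - 31 ≡ 25; y = λ·(6 - 25) - 0 ≡ 7. → (25, 7)
double: tangent at (25, 7): λ = (3·25² + 38)/(2·7) ≡ 21/14. 14⁻¹ ≡ 40 (mod 43) since 14·40 = 560 ≡ 1, so λ ≡ 21·40 ≡ 23.
  x = λ² - 25 - 25 = 529 - 50 ≡ 6; y = λ·(25 - 6) - 7 ≡ 0. → (6, 0)
double: (6, 0) + (6, 0): same x and y₁ ≡ -y₂, so the sum is 𝒪.

O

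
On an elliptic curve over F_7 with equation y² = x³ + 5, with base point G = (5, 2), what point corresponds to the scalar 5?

Repeated addition: build up to 5G.
2G: tangent at (5, 2): λ = (3·5² + 0)/(2·2) ≡ 5/4. 4⁻¹ ≡ 2 (mod 7), so λ ≡ 5·2 ≡ 3.
  x = λ² - 5 - 5 = 9 - 10 ≡ 6; y = λ·(5 - 6) - 2 ≡ 2. → (6, 2)
3G: (6, 2) + (5, 2). λ = (2 - 2)/(5 - 6) ≡ 0/6 mod 7. 6⁻¹ ≡ 6 (mod 7), so λ ≡ 0.
  x = λ² - 6 - 5 = 0 - 11 ≡ 3; y = λ·(6 - 3) - 2 ≡ 5. → (3, 5)
4G: (3, 5) + (5, 2). λ = (2 - 5)/(5 - 3) ≡ 4/2 mod 7. 2⁻¹ ≡ 4 (mod 7), so λ ≡ 2.
  x = λ² - 3 - 5 = 4 - 8 ≡ 3; y = λ·(3 - 3) - 5 ≡ 2. → (3, 2)
5G: (3, 2) + (5, 2). λ = (2 - 2)/(5 - 3) ≡ 0/2 mod 7. 2⁻¹ ≡ 4 (mod 7), so λ ≡ 0.
  x = λ² - 3 - 5 = 0 - 8 ≡ 6; y = λ·(3 - 6) - 2 ≡ 5. → (6, 5)

(6, 5)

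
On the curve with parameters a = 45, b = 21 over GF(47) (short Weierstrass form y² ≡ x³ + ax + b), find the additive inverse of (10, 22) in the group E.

-(10, 22) = (10, -22 mod 47) = (10, 25).

(10, 25)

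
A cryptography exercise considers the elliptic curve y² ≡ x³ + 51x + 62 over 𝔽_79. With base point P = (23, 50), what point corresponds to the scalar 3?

Repeated addition: build up to 3P.
2P: tangent at (23, 50): λ = (3·23² + 51)/(2·50) ≡ 58/21. 21⁻¹ ≡ 64 (mod 79) since 21·64 = 1344 ≡ 1, so λ ≡ 58·64 ≡ 78.
  x = λ² - 23 - 23 = 6084 - 46 ≡ 34; y = λ·(23 - 34) - 50 ≡ 40. → (34, 40)
3P: (34, 40) + (23, 50). λ = (50 - 40)/(23 - 34) ≡ 10/68 mod 79. 68⁻¹ ≡ 43 (mod 79), so λ ≡ 35.
  x = λ² - 34 - 23 = 1225 - 57 ≡ 62; y = λ·(34 - 62) - 40 ≡ 7. → (62, 7)

(62, 7)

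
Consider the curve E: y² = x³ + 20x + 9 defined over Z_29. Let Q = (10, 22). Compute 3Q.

(26, 3)

Repeated addition: build up to 3Q.
2Q: tangent at (10, 22): λ = (3·10² + 20)/(2·22) ≡ 1/15. 15⁻¹ ≡ 2 (mod 29), so λ ≡ 1·2 ≡ 2.
  x = λ² - 10 - 10 = 4 - 20 ≡ 13; y = λ·(10 - 13) - 22 ≡ 1. → (13, 1)
3Q: (13, 1) + (10, 22). λ = (22 - 1)/(10 - 13) ≡ 21/26 mod 29. 26⁻¹ ≡ 19 (mod 29), so λ ≡ 22.
  x = λ² - 13 - 10 = 484 - 23 ≡ 26; y = λ·(13 - 26) - 1 ≡ 3. → (26, 3)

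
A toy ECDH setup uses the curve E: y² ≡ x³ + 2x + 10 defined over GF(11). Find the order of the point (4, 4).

8

2P: tangent at (4, 4): λ = (3·4² + 2)/(2·4) ≡ 6/8. 8⁻¹ ≡ 7 (mod 11) since 8·7 = 56 ≡ 1, so λ ≡ 6·7 ≡ 9.
  x = λ² - 4 - 4 = 81 - 8 ≡ 7; y = λ·(4 - 7) - 4 ≡ 2. → (7, 2)
3P: (7, 2) + (4, 4). λ = (4 - 2)/(4 - 7) ≡ 2/8 mod 11. 8⁻¹ ≡ 7 (mod 11), so λ ≡ 3.
  x = λ² - 7 - 4 = 9 - 11 ≡ 9; y = λ·(7 - 9) - 2 ≡ 3. → (9, 3)
4P: (9, 3) + (4, 4). λ = (4 - 3)/(4 - 9) ≡ 1/6 mod 11. 6⁻¹ ≡ 2 (mod 11), so λ ≡ 2.
  x = λ² - 9 - 4 = 4 - 13 ≡ 2; y = λ·(9 - 2) - 3 ≡ 0. → (2, 0)
5P: (2, 0) + (4, 4). λ = (4 - 0)/(4 - 2) ≡ 4/2 mod 11. 2⁻¹ ≡ 6 (mod 11), so λ ≡ 2.
  x = λ² - 2 - 4 = 4 - 6 ≡ 9; y = λ·(2 - 9) - 0 ≡ 8. → (9, 8)
6P: (9, 8) + (4, 4). λ = (4 - 8)/(4 - 9) ≡ 7/6 mod 11. 6⁻¹ ≡ 2 (mod 11) since 6·2 = 12 ≡ 1, so λ ≡ 3.
  x = λ² - 9 - 4 = 9 - 13 ≡ 7; y = λ·(9 - 7) - 8 ≡ 9. → (7, 9)
7P: (7, 9) + (4, 4). λ = (4 - 9)/(4 - 7) ≡ 6/8 mod 11. 8⁻¹ ≡ 7 (mod 11), so λ ≡ 9.
  x = λ² - 7 - 4 = 81 - 11 ≡ 4; y = λ·(7 - 4) - 9 ≡ 7. → (4, 7)
8P: (4, 7) + (4, 4): same x and y₁ ≡ -y₂, so the sum is the point at infinity.
8P = the point at infinity, so the order is 8.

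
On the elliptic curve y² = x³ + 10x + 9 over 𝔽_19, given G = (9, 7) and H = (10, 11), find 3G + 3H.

(16, 16)

First 3G:
Repeated addition: build up to 3G.
2G: tangent at (9, 7): λ = (3·9² + 10)/(2·7) ≡ 6/14. 14⁻¹ ≡ 15 (mod 19), so λ ≡ 6·15 ≡ 14.
  x = λ² - 9 - 9 = 196 - 18 ≡ 7; y = λ·(9 - 7) - 7 ≡ 2. → (7, 2)
3G: (7, 2) + (9, 7). λ = (7 - 2)/(9 - 7) ≡ 5/2 mod 19. 2⁻¹ ≡ 10 (mod 19), so λ ≡ 12.
  x = λ² - 7 - 9 = 144 - 16 ≡ 14; y = λ·(7 - 14) - 2 ≡ 9. → (14, 9)
3G = (14, 9).
Next 3H:
Repeated addition: build up to 3H.
2H: tangent at (10, 11): λ = (3·10² + 10)/(2·11) ≡ 6/3. 3⁻¹ ≡ 13 (mod 19), so λ ≡ 6·13 ≡ 2.
  x = λ² - 10 - 10 = 4 - 20 ≡ 3; y = λ·(10 - 3) - 11 ≡ 3. → (3, 3)
3H: (3, 3) + (10, 11). λ = (11 - 3)/(10 - 3) ≡ 8/7 mod 19. 7⁻¹ ≡ 11 (mod 19), so λ ≡ 12.
  x = λ² - 3 - 10 = 144 - 13 ≡ 17; y = λ·(3 - 17) - 3 ≡ 0. → (17, 0)
3H = (17, 0).
Finally 3G + 3H:
(14, 9) + (17, 0). λ = (0 - 9)/(17 - 14) ≡ 10/3 mod 19. 3⁻¹ ≡ 13 (mod 19) since 3·13 = 39 ≡ 1, so λ ≡ 16.
  x = λ² - 14 - 17 = 256 - 31 ≡ 16; y = λ·(14 - 16) - 9 ≡ 16. → (16, 16)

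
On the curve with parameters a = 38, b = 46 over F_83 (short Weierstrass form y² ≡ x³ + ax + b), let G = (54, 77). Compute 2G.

(59, 1)

tangent at (54, 77): λ = (3·54² + 38)/(2·77) ≡ 71/71. 71⁻¹ ≡ 76 (mod 83) since 71·76 = 5396 ≡ 1, so λ ≡ 71·76 ≡ 1.
  x = λ² - 54 - 54 = 1 - 108 ≡ 59; y = λ·(54 - 59) - 77 ≡ 1. → (59, 1)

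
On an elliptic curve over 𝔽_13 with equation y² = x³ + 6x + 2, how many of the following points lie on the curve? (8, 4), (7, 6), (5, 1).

(8, 4): 4² ≡ 3, rhs ≡ 3 → on.
(7, 6): 6² ≡ 10, rhs ≡ 10 → on.
(5, 1): 1² ≡ 1, rhs ≡ 1 → on.

3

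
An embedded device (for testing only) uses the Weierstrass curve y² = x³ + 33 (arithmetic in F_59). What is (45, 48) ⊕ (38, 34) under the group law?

(39, 23)

(45, 48) + (38, 34). λ = (34 - 48)/(38 - 45) ≡ 45/52 mod 59. 52⁻¹ ≡ 42 (mod 59), so λ ≡ 2.
  x = λ² - 45 - 38 = 4 - 83 ≡ 39; y = λ·(45 - 39) - 48 ≡ 23. → (39, 23)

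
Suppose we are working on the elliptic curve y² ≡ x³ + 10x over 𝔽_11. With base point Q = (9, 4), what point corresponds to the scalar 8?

Repeated addition: build up to 8Q.
2Q: tangent at (9, 4): λ = (3·9² + 10)/(2·4) ≡ 0/8. 8⁻¹ ≡ 7 (mod 11), so λ ≡ 0·7 ≡ 0.
  x = λ² - 9 - 9 = 0 - 18 ≡ 4; y = λ·(9 - 4) - 4 ≡ 7. → (4, 7)
3Q: (4, 7) + (9, 4). λ = (4 - 7)/(9 - 4) ≡ 8/5 mod 11. 5⁻¹ ≡ 9 (mod 11), so λ ≡ 6.
  x = λ² - 4 - 9 = 36 - 13 ≡ 1; y = λ·(4 - 1) - 7 ≡ 0. → (1, 0)
4Q: (1, 0) + (9, 4). λ = (4 - 0)/(9 - 1) ≡ 4/8 mod 11. 8⁻¹ ≡ 7 (mod 11), so λ ≡ 6.
  x = λ² - 1 - 9 = 36 - 10 ≡ 4; y = λ·(1 - 4) - 0 ≡ 4. → (4, 4)
5Q: (4, 4) + (9, 4). λ = (4 - 4)/(9 - 4) ≡ 0/5 mod 11. 5⁻¹ ≡ 9 (mod 11), so λ ≡ 0.
  x = λ² - 4 - 9 = 0 - 13 ≡ 9; y = λ·(4 - 9) - 4 ≡ 7. → (9, 7)
6Q: (9, 7) + (9, 4): same x and y₁ ≡ -y₂, so the sum is ∞.
7Q: ∞ + (9, 4) = (9, 4) (identity).
8Q: tangent at (9, 4): λ = (3·9² + 10)/(2·4) ≡ 0/8. 8⁻¹ ≡ 7 (mod 11) since 8·7 = 56 ≡ 1, so λ ≡ 0·7 ≡ 0.
  x = λ² - 9 - 9 = 0 - 18 ≡ 4; y = λ·(9 - 4) - 4 ≡ 7. → (4, 7)

(4, 7)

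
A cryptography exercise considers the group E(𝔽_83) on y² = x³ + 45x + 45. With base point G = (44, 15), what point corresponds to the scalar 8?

Repeated addition: build up to 8G.
2G: tangent at (44, 15): λ = (3·44² + 45)/(2·15) ≡ 43/30. 30⁻¹ ≡ 36 (mod 83) since 30·36 = 1080 ≡ 1, so λ ≡ 43·36 ≡ 54.
  x = λ² - 44 - 44 = 2916 - 88 ≡ 6; y = λ·(44 - 6) - 15 ≡ 45. → (6, 45)
3G: (6, 45) + (44, 15). λ = (15 - 45)/(44 - 6) ≡ 53/38 mod 83. 38⁻¹ ≡ 59 (mod 83) since 38·59 = 2242 ≡ 1, so λ ≡ 56.
  x = λ² - 6 - 44 = 3136 - 50 ≡ 15; y = λ·(6 - 15) - 45 ≡ 32. → (15, 32)
4G: (15, 32) + (44, 15). λ = (15 - 32)/(44 - 15) ≡ 66/29 mod 83. 29⁻¹ ≡ 63 (mod 83) since 29·63 = 1827 ≡ 1, so λ ≡ 8.
  x = λ² - 15 - 44 = 64 - 59 ≡ 5; y = λ·(15 - 5) - 32 ≡ 48. → (5, 48)
5G: (5, 48) + (44, 15). λ = (15 - 48)/(44 - 5) ≡ 50/39 mod 83. 39⁻¹ ≡ 66 (mod 83), so λ ≡ 63.
  x = λ² - 5 - 44 = 3969 - 49 ≡ 19; y = λ·(5 - 19) - 48 ≡ 66. → (19, 66)
6G: (19, 66) + (44, 15). λ = (15 - 66)/(44 - 19) ≡ 32/25 mod 83. 25⁻¹ ≡ 10 (mod 83) since 25·10 = 250 ≡ 1, so λ ≡ 71.
  x = λ² - 19 - 44 = 5041 - 63 ≡ 81; y = λ·(19 - 81) - 66 ≡ 14. → (81, 14)
7G: (81, 14) + (44, 15). λ = (15 - 14)/(44 - 81) ≡ 1/46 mod 83. 46⁻¹ ≡ 74 (mod 83), so λ ≡ 74.
  x = λ² - 81 - 44 = 5476 - 125 ≡ 39; y = λ·(81 - 39) - 14 ≡ 23. → (39, 23)
8G: (39, 23) + (44, 15). λ = (15 - 23)/(44 - 39) ≡ 75/5 mod 83. 5⁻¹ ≡ 50 (mod 83), so λ ≡ 15.
  x = λ² - 39 - 44 = 225 - 83 ≡ 59; y = λ·(39 - 59) - 23 ≡ 9. → (59, 9)

(59, 9)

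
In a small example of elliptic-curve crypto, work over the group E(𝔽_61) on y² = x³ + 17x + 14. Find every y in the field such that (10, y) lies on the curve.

5, 56

x³ + 17x + 14 = 1184 ≡ 25 (mod 61).
Square roots of 25 mod 61: 5 and 56 (since 5² = 25 ≡ 25).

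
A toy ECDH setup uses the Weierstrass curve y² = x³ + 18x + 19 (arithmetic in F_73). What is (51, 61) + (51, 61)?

tangent at (51, 61): λ = (3·51² + 18)/(2·61) ≡ 10/49. 49⁻¹ ≡ 3 (mod 73) since 49·3 = 147 ≡ 1, so λ ≡ 10·3 ≡ 30.
  x = λ² - 51 - 51 = 900 - 102 ≡ 68; y = λ·(51 - 68) - 61 ≡ 13. → (68, 13)

(68, 13)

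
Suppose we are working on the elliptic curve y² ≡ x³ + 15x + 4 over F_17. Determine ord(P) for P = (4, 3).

12

2P: tangent at (4, 3): λ = (3·4² + 15)/(2·3) ≡ 12/6. 6⁻¹ ≡ 3 (mod 17), so λ ≡ 12·3 ≡ 2.
  x = λ² - 4 - 4 = 4 - 8 ≡ 13; y = λ·(4 - 13) - 3 ≡ 13. → (13, 13)
3P: (13, 13) + (4, 3). λ = (3 - 13)/(4 - 13) ≡ 7/8 mod 17. 8⁻¹ ≡ 15 (mod 17) since 8·15 = 120 ≡ 1, so λ ≡ 3.
  x = λ² - 13 - 4 = 9 - 17 ≡ 9; y = λ·(13 - 9) - 13 ≡ 16. → (9, 16)
4P: (9, 16) + (4, 3). λ = (3 - 16)/(4 - 9) ≡ 4/12 mod 17. 12⁻¹ ≡ 10 (mod 17), so λ ≡ 6.
  x = λ² - 9 - 4 = 36 - 13 ≡ 6; y = λ·(9 - 6) - 16 ≡ 2. → (6, 2)
5P: (6, 2) + (4, 3). λ = (3 - 2)/(4 - 6) ≡ 1/15 mod 17. 15⁻¹ ≡ 8 (mod 17), so λ ≡ 8.
  x = λ² - 6 - 4 = 64 - 10 ≡ 3; y = λ·(6 - 3) - 2 ≡ 5. → (3, 5)
6P: (3, 5) + (4, 3). λ = (3 - 5)/(4 - 3) ≡ 15/1 mod 17. 1⁻¹ ≡ 1 (mod 17) since 1·1 = 1 ≡ 1, so λ ≡ 15.
  x = λ² - 3 - 4 = 225 - 7 ≡ 14; y = λ·(3 - 14) - 5 ≡ 0. → (14, 0)
7P: (14, 0) + (4, 3). λ = (3 - 0)/(4 - 14) ≡ 3/7 mod 17. 7⁻¹ ≡ 5 (mod 17), so λ ≡ 15.
  x = λ² - 14 - 4 = 225 - 18 ≡ 3; y = λ·(14 - 3) - 0 ≡ 12. → (3, 12)
8P: (3, 12) + (4, 3). λ = (3 - 12)/(4 - 3) ≡ 8/1 mod 17. 1⁻¹ ≡ 1 (mod 17), so λ ≡ 8.
  x = λ² - 3 - 4 = 64 - 7 ≡ 6; y = λ·(3 - 6) - 12 ≡ 15. → (6, 15)
9P: (6, 15) + (4, 3). λ = (3 - 15)/(4 - 6) ≡ 5/15 mod 17. 15⁻¹ ≡ 8 (mod 17), so λ ≡ 6.
  x = λ² - 6 - 4 = 36 - 10 ≡ 9; y = λ·(6 - 9) - 15 ≡ 1. → (9, 1)
10P: (9, 1) + (4, 3). λ = (3 - 1)/(4 - 9) ≡ 2/12 mod 17. 12⁻¹ ≡ 10 (mod 17), so λ ≡ 3.
  x = λ² - 9 - 4 = 9 - 13 ≡ 13; y = λ·(9 - 13) - 1 ≡ 4. → (13, 4)
11P: (13, 4) + (4, 3). λ = (3 - 4)/(4 - 13) ≡ 16/8 mod 17. 8⁻¹ ≡ 15 (mod 17) since 8·15 = 120 ≡ 1, so λ ≡ 2.
  x = λ² - 13 - 4 = 4 - 17 ≡ 4; y = λ·(13 - 4) - 4 ≡ 14. → (4, 14)
12P: (4, 14) + (4, 3): same x and y₁ ≡ -y₂, so the sum is O.
12P = O, so the order is 12.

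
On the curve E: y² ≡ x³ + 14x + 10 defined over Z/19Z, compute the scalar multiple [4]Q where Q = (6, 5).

Double-and-add on 4 = (100)₂. Start with Q = (6, 5) for the leading 1-bit.
double: tangent at (6, 5): λ = (3·6² + 14)/(2·5) ≡ 8/10. 10⁻¹ ≡ 2 (mod 19) since 10·2 = 20 ≡ 1, so λ ≡ 8·2 ≡ 16.
  x = λ² - 6 - 6 = 256 - 12 ≡ 16; y = λ·(6 - 16) - 5 ≡ 6. → (16, 6)
double: tangent at (16, 6): λ = (3·16² + 14)/(2·6) ≡ 3/12. 12⁻¹ ≡ 8 (mod 19), so λ ≡ 3·8 ≡ 5.
  x = λ² - 16 - 16 = 25 - 32 ≡ 12; y = λ·(16 - 12) - 6 ≡ 14. → (12, 14)

(12, 14)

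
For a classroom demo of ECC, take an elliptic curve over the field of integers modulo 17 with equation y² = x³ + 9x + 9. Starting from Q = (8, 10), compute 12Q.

Double-and-add on 12 = (1100)₂. Start with Q = (8, 10) for the leading 1-bit.
double: tangent at (8, 10): λ = (3·8² + 9)/(2·10) ≡ 14/3. 3⁻¹ ≡ 6 (mod 17), so λ ≡ 14·6 ≡ 16.
  x = λ² - 8 - 8 = 256 - 16 ≡ 2; y = λ·(8 - 2) - 10 ≡ 1. → (2, 1)
add Q: (2, 1) + (8, 10). λ = (10 - 1)/(8 - 2) ≡ 9/6 mod 17. 6⁻¹ ≡ 3 (mod 17), so λ ≡ 10.
  x = λ² - 2 - 8 = 100 - 10 ≡ 5; y = λ·(2 - 5) - 1 ≡ 3. → (5, 3)
double: tangent at (5, 3): λ = (3·5² + 9)/(2·3) ≡ 16/6. 6⁻¹ ≡ 3 (mod 17) since 6·3 = 18 ≡ 1, so λ ≡ 16·3 ≡ 14.
  x = λ² - 5 - 5 = 196 - 10 ≡ 16; y = λ·(5 - 16) - 3 ≡ 13. → (16, 13)
double: tangent at (16, 13): λ = (3·16² + 9)/(2·13) ≡ 12/9. 9⁻¹ ≡ 2 (mod 17) since 9·2 = 18 ≡ 1, so λ ≡ 12·2 ≡ 7.
  x = λ² - 16 - 16 = 49 - 32 ≡ 0; y = λ·(16 - 0) - 13 ≡ 14. → (0, 14)

(0, 14)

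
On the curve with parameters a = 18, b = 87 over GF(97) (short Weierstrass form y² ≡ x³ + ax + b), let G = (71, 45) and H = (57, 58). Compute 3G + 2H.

(53, 21)

First 3G:
Repeated addition: build up to 3G.
2G: tangent at (71, 45): λ = (3·71² + 18)/(2·45) ≡ 9/90. 90⁻¹ ≡ 83 (mod 97), so λ ≡ 9·83 ≡ 68.
  x = λ² - 71 - 71 = 4624 - 142 ≡ 20; y = λ·(71 - 20) - 45 ≡ 28. → (20, 28)
3G: (20, 28) + (71, 45). λ = (45 - 28)/(71 - 20) ≡ 17/51 mod 97. 51⁻¹ ≡ 78 (mod 97) since 51·78 = 3978 ≡ 1, so λ ≡ 65.
  x = λ² - 20 - 71 = 4225 - 91 ≡ 60; y = λ·(20 - 60) - 28 ≡ 88. → (60, 88)
3G = (60, 88).
Next 2H:
Repeated addition: build up to 2H.
2H: tangent at (57, 58): λ = (3·57² + 18)/(2·58) ≡ 65/19. 19⁻¹ ≡ 46 (mod 97), so λ ≡ 65·46 ≡ 80.
  x = λ² - 57 - 57 = 6400 - 114 ≡ 78; y = λ·(57 - 78) - 58 ≡ 8. → (78, 8)
2H = (78, 8).
Finally 3G + 2H:
(60, 88) + (78, 8). λ = (8 - 88)/(78 - 60) ≡ 17/18 mod 97. 18⁻¹ ≡ 27 (mod 97), so λ ≡ 71.
  x = λ² - 60 - 78 = 5041 - 138 ≡ 53; y = λ·(60 - 53) - 88 ≡ 21. → (53, 21)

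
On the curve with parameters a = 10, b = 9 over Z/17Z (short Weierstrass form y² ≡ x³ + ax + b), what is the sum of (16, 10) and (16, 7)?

O

The two points share x = 16 and their y-coordinates satisfy 10 + 7 ≡ 0 (mod 17), so they are inverses. Their sum is 𝒪.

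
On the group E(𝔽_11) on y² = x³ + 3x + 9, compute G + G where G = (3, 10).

tangent at (3, 10): λ = (3·3² + 3)/(2·10) ≡ 8/9. 9⁻¹ ≡ 5 (mod 11) since 9·5 = 45 ≡ 1, so λ ≡ 8·5 ≡ 7.
  x = λ² - 3 - 3 = 49 - 6 ≡ 10; y = λ·(3 - 10) - 10 ≡ 7. → (10, 7)

(10, 7)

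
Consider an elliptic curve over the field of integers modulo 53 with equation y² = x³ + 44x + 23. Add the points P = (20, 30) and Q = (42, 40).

(28, 29)

(20, 30) + (42, 40). λ = (40 - 30)/(42 - 20) ≡ 10/22 mod 53. 22⁻¹ ≡ 41 (mod 53), so λ ≡ 39.
  x = λ² - 20 - 42 = 1521 - 62 ≡ 28; y = λ·(20 - 28) - 30 ≡ 29. → (28, 29)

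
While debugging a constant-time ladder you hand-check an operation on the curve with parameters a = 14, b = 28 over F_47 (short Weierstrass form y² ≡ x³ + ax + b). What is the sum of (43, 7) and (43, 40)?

O

The two points share x = 43 and their y-coordinates satisfy 7 + 40 ≡ 0 (mod 47), so they are inverses. Their sum is ∞.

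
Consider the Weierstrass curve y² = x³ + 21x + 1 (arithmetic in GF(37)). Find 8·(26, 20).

Write Q = (26, 20).
Repeated addition: build up to 8Q.
2Q: tangent at (26, 20): λ = (3·26² + 21)/(2·20) ≡ 14/3. 3⁻¹ ≡ 25 (mod 37), so λ ≡ 14·25 ≡ 17.
  x = λ² - 26 - 26 = 289 - 52 ≡ 15; y = λ·(26 - 15) - 20 ≡ 19. → (15, 19)
3Q: (15, 19) + (26, 20). λ = (20 - 19)/(26 - 15) ≡ 1/11 mod 37. 11⁻¹ ≡ 27 (mod 37) since 11·27 = 297 ≡ 1, so λ ≡ 27.
  x = λ² - 15 - 26 = 729 - 41 ≡ 22; y = λ·(15 - 22) - 19 ≡ 14. → (22, 14)
4Q: (22, 14) + (26, 20). λ = (20 - 14)/(26 - 22) ≡ 6/4 mod 37. 4⁻¹ ≡ 28 (mod 37), so λ ≡ 20.
  x = λ² - 22 - 26 = 400 - 48 ≡ 19; y = λ·(22 - 19) - 14 ≡ 9. → (19, 9)
5Q: (19, 9) + (26, 20). λ = (20 - 9)/(26 - 19) ≡ 11/7 mod 37. 7⁻¹ ≡ 16 (mod 37), so λ ≡ 28.
  x = λ² - 19 - 26 = 784 - 45 ≡ 36; y = λ·(19 - 36) - 9 ≡ 33. → (36, 33)
6Q: (36, 33) + (26, 20). λ = (20 - 33)/(26 - 36) ≡ 24/27 mod 37. 27⁻¹ ≡ 11 (mod 37), so λ ≡ 5.
  x = λ² - 36 - 26 = 25 - 62 ≡ 0; y = λ·(36 - 0) - 33 ≡ 36. → (0, 36)
7Q: (0, 36) + (26, 20). λ = (20 - 36)/(26 - 0) ≡ 21/26 mod 37. 26⁻¹ ≡ 10 (mod 37) since 26·10 = 260 ≡ 1, so λ ≡ 25.
  x = λ² - 0 - 26 = 625 - 26 ≡ 7; y = λ·(0 - 7) - 36 ≡ 11. → (7, 11)
8Q: (7, 11) + (26, 20). λ = (20 - 11)/(26 - 7) ≡ 9/19 mod 37. 19⁻¹ ≡ 2 (mod 37), so λ ≡ 18.
  x = λ² - 7 - 26 = 324 - 33 ≡ 32; y = λ·(7 - 32) - 11 ≡ 20. → (32, 20)

(32, 20)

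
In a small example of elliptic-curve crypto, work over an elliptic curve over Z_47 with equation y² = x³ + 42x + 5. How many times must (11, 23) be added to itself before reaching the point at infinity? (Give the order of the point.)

2P: tangent at (11, 23): λ = (3·11² + 42)/(2·23) ≡ 29/46. 46⁻¹ ≡ 46 (mod 47), so λ ≡ 29·46 ≡ 18.
  x = λ² - 11 - 11 = 324 - 22 ≡ 20; y = λ·(11 - 20) - 23 ≡ 3. → (20, 3)
3P: (20, 3) + (11, 23). λ = (23 - 3)/(11 - 20) ≡ 20/38 mod 47. 38⁻¹ ≡ 26 (mod 47), so λ ≡ 3.
  x = λ² - 20 - 11 = 9 - 31 ≡ 25; y = λ·(20 - 25) - 3 ≡ 29. → (25, 29)
4P: (25, 29) + (11, 23). λ = (23 - 29)/(11 - 25) ≡ 41/33 mod 47. 33⁻¹ ≡ 10 (mod 47), so λ ≡ 34.
  x = λ² - 25 - 11 = 1156 - 36 ≡ 39; y = λ·(25 - 39) - 29 ≡ 12. → (39, 12)
5P: (39, 12) + (11, 23). λ = (23 - 12)/(11 - 39) ≡ 11/19 mod 47. 19⁻¹ ≡ 5 (mod 47) since 19·5 = 95 ≡ 1, so λ ≡ 8.
  x = λ² - 39 - 11 = 64 - 50 ≡ 14; y = λ·(39 - 14) - 12 ≡ 0. → (14, 0)
6P: (14, 0) + (11, 23). λ = (23 - 0)/(11 - 14) ≡ 23/44 mod 47. 44⁻¹ ≡ 31 (mod 47), so λ ≡ 8.
  x = λ² - 14 - 11 = 64 - 25 ≡ 39; y = λ·(14 - 39) - 0 ≡ 35. → (39, 35)
7P: (39, 35) + (11, 23). λ = (23 - 35)/(11 - 39) ≡ 35/19 mod 47. 19⁻¹ ≡ 5 (mod 47) since 19·5 = 95 ≡ 1, so λ ≡ 34.
  x = λ² - 39 - 11 = 1156 - 50 ≡ 25; y = λ·(39 - 25) - 35 ≡ 18. → (25, 18)
8P: (25, 18) + (11, 23). λ = (23 - 18)/(11 - 25) ≡ 5/33 mod 47. 33⁻¹ ≡ 10 (mod 47) since 33·10 = 330 ≡ 1, so λ ≡ 3.
  x = λ² - 25 - 11 = 9 - 36 ≡ 20; y = λ·(25 - 20) - 18 ≡ 44. → (20, 44)
9P: (20, 44) + (11, 23). λ = (23 - 44)/(11 - 20) ≡ 26/38 mod 47. 38⁻¹ ≡ 26 (mod 47) since 38·26 = 988 ≡ 1, so λ ≡ 18.
  x = λ² - 20 - 11 = 324 - 31 ≡ 11; y = λ·(20 - 11) - 44 ≡ 24. → (11, 24)
10P: (11, 24) + (11, 23): same x and y₁ ≡ -y₂, so the sum is the point at infinity.
10P = the point at infinity, so the order is 10.

10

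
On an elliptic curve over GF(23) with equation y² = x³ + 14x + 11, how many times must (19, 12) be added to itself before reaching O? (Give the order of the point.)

2P: tangent at (19, 12): λ = (3·19² + 14)/(2·12) ≡ 16/1. 1⁻¹ ≡ 1 (mod 23), so λ ≡ 16·1 ≡ 16.
  x = λ² - 19 - 19 = 256 - 38 ≡ 11; y = λ·(19 - 11) - 12 ≡ 1. → (11, 1)
3P: (11, 1) + (19, 12). λ = (12 - 1)/(19 - 11) ≡ 11/8 mod 23. 8⁻¹ ≡ 3 (mod 23) since 8·3 = 24 ≡ 1, so λ ≡ 10.
  x = λ² - 11 - 19 = 100 - 30 ≡ 1; y = λ·(11 - 1) - 1 ≡ 7. → (1, 7)
4P: (1, 7) + (19, 12). λ = (12 - 7)/(19 - 1) ≡ 5/18 mod 23. 18⁻¹ ≡ 9 (mod 23), so λ ≡ 22.
  x = λ² - 1 - 19 = 484 - 20 ≡ 4; y = λ·(1 - 4) - 7 ≡ 19. → (4, 19)
5P: (4, 19) + (19, 12). λ = (12 - 19)/(19 - 4) ≡ 16/15 mod 23. 15⁻¹ ≡ 20 (mod 23), so λ ≡ 21.
  x = λ² - 4 - 19 = 441 - 23 ≡ 4; y = λ·(4 - 4) - 19 ≡ 4. → (4, 4)
6P: (4, 4) + (19, 12). λ = (12 - 4)/(19 - 4) ≡ 8/15 mod 23. 15⁻¹ ≡ 20 (mod 23) since 15·20 = 300 ≡ 1, so λ ≡ 22.
  x = λ² - 4 - 19 = 484 - 23 ≡ 1; y = λ·(4 - 1) - 4 ≡ 16. → (1, 16)
7P: (1, 16) + (19, 12). λ = (12 - 16)/(19 - 1) ≡ 19/18 mod 23. 18⁻¹ ≡ 9 (mod 23), so λ ≡ 10.
  x = λ² - 1 - 19 = 100 - 20 ≡ 11; y = λ·(1 - 11) - 16 ≡ 22. → (11, 22)
8P: (11, 22) + (19, 12). λ = (12 - 22)/(19 - 11) ≡ 13/8 mod 23. 8⁻¹ ≡ 3 (mod 23) since 8·3 = 24 ≡ 1, so λ ≡ 16.
  x = λ² - 11 - 19 = 256 - 30 ≡ 19; y = λ·(11 - 19) - 22 ≡ 11. → (19, 11)
9P: (19, 11) + (19, 12): same x and y₁ ≡ -y₂, so the sum is O.
9P = O, so the order is 9.

9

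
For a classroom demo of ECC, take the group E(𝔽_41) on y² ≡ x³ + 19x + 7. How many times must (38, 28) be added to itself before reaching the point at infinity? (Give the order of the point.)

2P: tangent at (38, 28): λ = (3·38² + 19)/(2·28) ≡ 5/15. 15⁻¹ ≡ 11 (mod 41), so λ ≡ 5·11 ≡ 14.
  x = λ² - 38 - 38 = 196 - 76 ≡ 38; y = λ·(38 - 38) - 28 ≡ 13. → (38, 13)
3P: (38, 13) + (38, 28): same x and y₁ ≡ -y₂, so the sum is the point at infinity.
3P = the point at infinity, so the order is 3.

3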